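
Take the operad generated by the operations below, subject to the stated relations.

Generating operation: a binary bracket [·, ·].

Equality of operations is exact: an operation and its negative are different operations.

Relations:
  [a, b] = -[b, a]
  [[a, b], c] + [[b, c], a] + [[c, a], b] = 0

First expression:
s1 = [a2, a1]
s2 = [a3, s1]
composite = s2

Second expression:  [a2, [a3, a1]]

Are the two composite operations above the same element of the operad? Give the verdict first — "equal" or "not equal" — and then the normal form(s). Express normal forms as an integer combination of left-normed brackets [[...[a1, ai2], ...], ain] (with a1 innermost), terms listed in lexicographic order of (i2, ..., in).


not equal; the first gives [[a1, a2], a3] and the second [[a1, a3], a2]

In normal form, the first expression is [[a1, a2], a3]
In normal form, the second expression is [[a1, a3], a2]
They disagree, so not equal.


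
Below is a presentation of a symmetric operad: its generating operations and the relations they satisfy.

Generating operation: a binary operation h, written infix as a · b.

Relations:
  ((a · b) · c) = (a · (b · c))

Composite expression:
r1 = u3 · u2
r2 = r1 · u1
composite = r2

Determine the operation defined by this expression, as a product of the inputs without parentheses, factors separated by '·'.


u3 · u2 · u1


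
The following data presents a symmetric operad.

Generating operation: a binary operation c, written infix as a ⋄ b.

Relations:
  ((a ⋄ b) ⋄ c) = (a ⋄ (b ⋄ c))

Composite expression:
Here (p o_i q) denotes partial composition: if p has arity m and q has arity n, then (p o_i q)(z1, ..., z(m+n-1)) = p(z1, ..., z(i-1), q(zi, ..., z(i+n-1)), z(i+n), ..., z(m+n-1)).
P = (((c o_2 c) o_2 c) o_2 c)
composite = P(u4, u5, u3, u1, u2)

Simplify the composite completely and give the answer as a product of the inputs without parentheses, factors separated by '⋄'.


Key point: c is associative — brackets drop, the u-order remains.
(u5 ⋄ u3) linearizes to u5 ⋄ u3
((u5 ⋄ u3) ⋄ u1) linearizes to u5 ⋄ u3 ⋄ u1
(((u5 ⋄ u3) ⋄ u1) ⋄ u2) linearizes to u5 ⋄ u3 ⋄ u1 ⋄ u2
(u4 ⋄ (((u5 ⋄ u3) ⋄ u1) ⋄ u2)) linearizes to u4 ⋄ u5 ⋄ u3 ⋄ u1 ⋄ u2

u4 ⋄ u5 ⋄ u3 ⋄ u1 ⋄ u2


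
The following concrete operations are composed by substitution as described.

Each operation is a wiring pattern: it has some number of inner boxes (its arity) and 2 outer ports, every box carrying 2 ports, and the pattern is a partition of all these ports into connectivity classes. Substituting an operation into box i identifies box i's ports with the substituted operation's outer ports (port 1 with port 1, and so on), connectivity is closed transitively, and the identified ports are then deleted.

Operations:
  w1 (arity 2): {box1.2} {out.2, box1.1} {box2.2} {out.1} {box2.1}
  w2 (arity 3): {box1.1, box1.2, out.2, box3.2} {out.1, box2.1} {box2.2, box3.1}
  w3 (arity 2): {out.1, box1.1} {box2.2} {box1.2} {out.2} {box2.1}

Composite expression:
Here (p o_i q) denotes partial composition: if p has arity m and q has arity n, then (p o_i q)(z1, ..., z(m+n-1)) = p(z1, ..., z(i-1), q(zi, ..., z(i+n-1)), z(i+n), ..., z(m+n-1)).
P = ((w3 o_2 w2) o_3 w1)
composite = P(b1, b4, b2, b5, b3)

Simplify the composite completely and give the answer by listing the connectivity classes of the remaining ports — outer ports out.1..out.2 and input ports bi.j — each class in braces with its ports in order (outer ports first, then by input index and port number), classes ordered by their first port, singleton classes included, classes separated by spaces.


Reachability decides: close wires over w3-identified ports.
through w1, on inputs (b2, b5): {out.1} {out.2, b2.1} {b2.2} {b5.1} {b5.2} (out.j = stage outer ports)
through w2, on inputs (b4, b2, b5, b3): {out.1} {out.2, b3.2, b4.1, b4.2} {b2.1, b3.1} {b2.2} {b5.1} {b5.2} (out.j = stage outer ports)
through w3, on inputs (b1, b4, b2, b5, b3): {out.1, b1.1} {out.2} {b1.2} {b2.1, b3.1} {b2.2} {b3.2, b4.1, b4.2} {b5.1} {b5.2} (out.j = stage outer ports)

{out.1, b1.1} {out.2} {b1.2} {b2.1, b3.1} {b2.2} {b3.2, b4.1, b4.2} {b5.1} {b5.2}


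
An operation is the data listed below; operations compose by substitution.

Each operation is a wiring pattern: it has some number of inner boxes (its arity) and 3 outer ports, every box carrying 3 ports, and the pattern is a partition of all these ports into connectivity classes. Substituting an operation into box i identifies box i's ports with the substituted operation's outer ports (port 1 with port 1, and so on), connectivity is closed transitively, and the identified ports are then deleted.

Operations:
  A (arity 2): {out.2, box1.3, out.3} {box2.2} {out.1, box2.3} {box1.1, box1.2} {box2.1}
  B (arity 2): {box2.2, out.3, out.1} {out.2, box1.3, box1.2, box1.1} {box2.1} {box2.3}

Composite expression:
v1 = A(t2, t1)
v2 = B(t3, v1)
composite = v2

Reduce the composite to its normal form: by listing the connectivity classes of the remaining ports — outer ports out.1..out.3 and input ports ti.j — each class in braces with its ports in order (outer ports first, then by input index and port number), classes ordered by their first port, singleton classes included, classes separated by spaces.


{out.1, out.3, t2.3} {out.2, t3.1, t3.2, t3.3} {t1.1} {t1.2} {t1.3} {t2.1, t2.2}


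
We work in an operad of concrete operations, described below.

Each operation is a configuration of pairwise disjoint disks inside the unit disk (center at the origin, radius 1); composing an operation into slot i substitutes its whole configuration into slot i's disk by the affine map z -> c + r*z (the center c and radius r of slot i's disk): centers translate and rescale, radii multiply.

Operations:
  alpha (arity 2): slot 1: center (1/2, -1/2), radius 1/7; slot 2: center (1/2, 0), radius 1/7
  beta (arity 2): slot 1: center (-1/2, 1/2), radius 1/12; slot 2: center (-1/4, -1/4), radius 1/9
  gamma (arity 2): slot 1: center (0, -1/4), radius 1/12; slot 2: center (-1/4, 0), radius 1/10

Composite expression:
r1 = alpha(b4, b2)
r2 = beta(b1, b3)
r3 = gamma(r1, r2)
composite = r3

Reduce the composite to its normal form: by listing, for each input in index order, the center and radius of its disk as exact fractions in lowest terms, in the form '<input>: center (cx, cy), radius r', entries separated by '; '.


b1: center (-3/10, 1/20), radius 1/120; b2: center (1/24, -1/4), radius 1/84; b3: center (-11/40, -1/40), radius 1/90; b4: center (1/24, -7/24), radius 1/84

Only the slot chain above each b matters under gamma; compose those maps.
b4: after 2 affine steps, its disk has center (1/24, -7/24), radius 1/84
b2: after 2 affine steps, its disk has center (1/24, -1/4), radius 1/84
b1: after 2 affine steps, its disk has center (-3/10, 1/20), radius 1/120
b3: after 2 affine steps, its disk has center (-11/40, -1/40), radius 1/90


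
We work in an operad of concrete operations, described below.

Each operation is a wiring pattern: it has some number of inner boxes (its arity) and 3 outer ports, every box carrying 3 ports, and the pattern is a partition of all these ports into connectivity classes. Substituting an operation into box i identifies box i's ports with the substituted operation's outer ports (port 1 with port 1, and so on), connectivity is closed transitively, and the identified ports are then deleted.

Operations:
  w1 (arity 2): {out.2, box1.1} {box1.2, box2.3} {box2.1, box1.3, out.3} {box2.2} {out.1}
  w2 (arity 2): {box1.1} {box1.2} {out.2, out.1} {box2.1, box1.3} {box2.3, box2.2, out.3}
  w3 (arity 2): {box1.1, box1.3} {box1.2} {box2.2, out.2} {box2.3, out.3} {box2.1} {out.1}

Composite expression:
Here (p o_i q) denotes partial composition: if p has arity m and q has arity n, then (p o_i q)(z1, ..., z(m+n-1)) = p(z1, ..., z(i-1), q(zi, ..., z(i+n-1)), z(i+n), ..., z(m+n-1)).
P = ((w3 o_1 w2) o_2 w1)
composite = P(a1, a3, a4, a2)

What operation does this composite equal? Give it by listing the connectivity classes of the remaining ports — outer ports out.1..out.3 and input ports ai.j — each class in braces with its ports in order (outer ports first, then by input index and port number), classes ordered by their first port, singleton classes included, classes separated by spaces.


{out.1} {out.2, a2.2} {out.3, a2.3} {a1.1} {a1.2} {a1.3} {a2.1} {a3.1, a3.3, a4.1} {a3.2, a4.3} {a4.2}

Connectivity passes through glued w3-boundaries; trace each wire chain.
the subtree at w1 composes to {out.1} {out.2, a3.1} {out.3, a3.3, a4.1} {a3.2, a4.3} {a4.2} on (a3, a4); out.j = own outer ports
the subtree at w2 composes to {out.1, out.2} {out.3, a3.1, a3.3, a4.1} {a1.1} {a1.2} {a1.3} {a3.2, a4.3} {a4.2} on (a1, a3, a4); out.j = own outer ports
the subtree at w3 composes to {out.1} {out.2, a2.2} {out.3, a2.3} {a1.1} {a1.2} {a1.3} {a2.1} {a3.1, a3.3, a4.1} {a3.2, a4.3} {a4.2} on (a1, a3, a4, a2); out.j = own outer ports


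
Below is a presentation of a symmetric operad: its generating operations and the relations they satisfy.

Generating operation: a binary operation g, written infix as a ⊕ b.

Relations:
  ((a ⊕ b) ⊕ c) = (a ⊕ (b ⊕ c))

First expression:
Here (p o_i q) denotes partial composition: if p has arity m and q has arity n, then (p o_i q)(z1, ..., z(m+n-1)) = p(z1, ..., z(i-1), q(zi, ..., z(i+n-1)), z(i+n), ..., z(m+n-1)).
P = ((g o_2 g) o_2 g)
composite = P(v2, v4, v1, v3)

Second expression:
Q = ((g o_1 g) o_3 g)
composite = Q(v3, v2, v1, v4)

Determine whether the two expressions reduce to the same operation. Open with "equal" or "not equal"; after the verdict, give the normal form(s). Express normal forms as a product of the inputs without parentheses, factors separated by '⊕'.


not equal: they reduce to v2 ⊕ v4 ⊕ v1 ⊕ v3 and v3 ⊕ v2 ⊕ v1 ⊕ v4

Reducing the first expression gives v2 ⊕ v4 ⊕ v1 ⊕ v3
Reducing the second expression gives v3 ⊕ v2 ⊕ v1 ⊕ v4
The normal forms differ: not equal.


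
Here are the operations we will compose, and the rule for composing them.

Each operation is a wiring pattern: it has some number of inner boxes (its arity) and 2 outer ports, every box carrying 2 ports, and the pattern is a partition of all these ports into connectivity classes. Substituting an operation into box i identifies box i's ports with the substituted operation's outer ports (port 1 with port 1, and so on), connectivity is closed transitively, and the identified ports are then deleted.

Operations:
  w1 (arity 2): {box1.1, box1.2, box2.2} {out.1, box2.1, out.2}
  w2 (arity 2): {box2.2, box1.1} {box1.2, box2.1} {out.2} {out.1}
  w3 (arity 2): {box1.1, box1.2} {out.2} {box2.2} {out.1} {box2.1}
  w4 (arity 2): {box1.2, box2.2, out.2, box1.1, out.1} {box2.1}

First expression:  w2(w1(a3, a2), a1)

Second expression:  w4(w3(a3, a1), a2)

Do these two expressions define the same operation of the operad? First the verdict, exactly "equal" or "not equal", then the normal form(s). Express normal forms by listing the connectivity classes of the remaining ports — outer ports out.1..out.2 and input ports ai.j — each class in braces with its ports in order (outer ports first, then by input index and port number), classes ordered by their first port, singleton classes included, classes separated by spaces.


not equal; first: {out.1} {out.2} {a1.1, a1.2, a2.1} {a2.2, a3.1, a3.2}; second: {out.1, out.2, a2.2} {a1.1} {a1.2} {a2.1} {a3.1, a3.2}

Normal form of the first expression: {out.1} {out.2} {a1.1, a1.2, a2.1} {a2.2, a3.1, a3.2}
Normal form of the second expression: {out.1, out.2, a2.2} {a1.1} {a1.2} {a2.1} {a3.1, a3.2}
No match — not equal.


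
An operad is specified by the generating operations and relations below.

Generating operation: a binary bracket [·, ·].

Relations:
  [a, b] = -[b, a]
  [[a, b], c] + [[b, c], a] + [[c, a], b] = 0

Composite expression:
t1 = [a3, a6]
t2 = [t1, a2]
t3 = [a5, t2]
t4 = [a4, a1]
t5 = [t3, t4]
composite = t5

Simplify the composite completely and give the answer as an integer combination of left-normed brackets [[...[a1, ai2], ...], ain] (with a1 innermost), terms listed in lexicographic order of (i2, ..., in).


[[[[[a1, a4], a2], a3], a6], a5] - [[[[[a1, a4], a2], a6], a3], a5] - [[[[[a1, a4], a3], a6], a2], a5] - [[[[[a1, a4], a5], a2], a3], a6] + [[[[[a1, a4], a5], a2], a6], a3] + [[[[[a1, a4], a5], a3], a6], a2] - [[[[[a1, a4], a5], a6], a3], a2] + [[[[[a1, a4], a6], a3], a2], a5]

Skip Jacobi rewriting: expand, keep a1-initial words, read off terms.
Composite bracket: [[a5, [[a3, a6], a2]], [a4, a1]]
Under [a, b] = ab - ba we get 32 signed associative words (2^5 = 32).
Keep just the words that open with a1:
  sign of a1a4a2a3a6a5 is +1, so it contributes +[[[[[a1, a4], a2], a3], a6], a5]
  sign of a1a4a2a6a3a5 is -1, so it contributes -[[[[[a1, a4], a2], a6], a3], a5]
  sign of a1a4a3a6a2a5 is -1, so it contributes -[[[[[a1, a4], a3], a6], a2], a5]
  sign of a1a4a5a2a3a6 is -1, so it contributes -[[[[[a1, a4], a5], a2], a3], a6]
  sign of a1a4a5a2a6a3 is +1, so it contributes +[[[[[a1, a4], a5], a2], a6], a3]
  sign of a1a4a5a3a6a2 is +1, so it contributes +[[[[[a1, a4], a5], a3], a6], a2]
  sign of a1a4a5a6a3a2 is -1, so it contributes -[[[[[a1, a4], a5], a6], a3], a2]
  sign of a1a4a6a3a2a5 is +1, so it contributes +[[[[[a1, a4], a6], a3], a2], a5]


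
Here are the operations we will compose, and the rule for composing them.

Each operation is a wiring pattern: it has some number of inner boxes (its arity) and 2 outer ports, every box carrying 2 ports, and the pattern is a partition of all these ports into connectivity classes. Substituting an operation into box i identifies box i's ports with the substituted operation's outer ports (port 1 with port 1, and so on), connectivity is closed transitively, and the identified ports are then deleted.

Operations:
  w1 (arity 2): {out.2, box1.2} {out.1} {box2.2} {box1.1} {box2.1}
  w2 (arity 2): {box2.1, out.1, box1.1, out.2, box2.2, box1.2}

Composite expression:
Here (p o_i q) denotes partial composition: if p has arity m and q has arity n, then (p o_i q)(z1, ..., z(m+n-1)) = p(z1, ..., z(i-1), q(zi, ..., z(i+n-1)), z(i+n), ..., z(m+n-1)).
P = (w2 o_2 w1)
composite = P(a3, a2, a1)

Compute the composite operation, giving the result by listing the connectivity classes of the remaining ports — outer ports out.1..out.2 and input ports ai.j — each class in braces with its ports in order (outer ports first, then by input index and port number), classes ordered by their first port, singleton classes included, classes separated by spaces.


{out.1, out.2, a2.2, a3.1, a3.2} {a1.1} {a1.2} {a2.1}

Two ports join when wires chain via w2-identified ports.
w1 over (a2, a1) gives {out.1} {out.2, a2.2} {a1.1} {a1.2} {a2.1}, out.j being that stage's outer ports
w2 over (a3, a2, a1) gives {out.1, out.2, a2.2, a3.1, a3.2} {a1.1} {a1.2} {a2.1}, out.j being that stage's outer ports


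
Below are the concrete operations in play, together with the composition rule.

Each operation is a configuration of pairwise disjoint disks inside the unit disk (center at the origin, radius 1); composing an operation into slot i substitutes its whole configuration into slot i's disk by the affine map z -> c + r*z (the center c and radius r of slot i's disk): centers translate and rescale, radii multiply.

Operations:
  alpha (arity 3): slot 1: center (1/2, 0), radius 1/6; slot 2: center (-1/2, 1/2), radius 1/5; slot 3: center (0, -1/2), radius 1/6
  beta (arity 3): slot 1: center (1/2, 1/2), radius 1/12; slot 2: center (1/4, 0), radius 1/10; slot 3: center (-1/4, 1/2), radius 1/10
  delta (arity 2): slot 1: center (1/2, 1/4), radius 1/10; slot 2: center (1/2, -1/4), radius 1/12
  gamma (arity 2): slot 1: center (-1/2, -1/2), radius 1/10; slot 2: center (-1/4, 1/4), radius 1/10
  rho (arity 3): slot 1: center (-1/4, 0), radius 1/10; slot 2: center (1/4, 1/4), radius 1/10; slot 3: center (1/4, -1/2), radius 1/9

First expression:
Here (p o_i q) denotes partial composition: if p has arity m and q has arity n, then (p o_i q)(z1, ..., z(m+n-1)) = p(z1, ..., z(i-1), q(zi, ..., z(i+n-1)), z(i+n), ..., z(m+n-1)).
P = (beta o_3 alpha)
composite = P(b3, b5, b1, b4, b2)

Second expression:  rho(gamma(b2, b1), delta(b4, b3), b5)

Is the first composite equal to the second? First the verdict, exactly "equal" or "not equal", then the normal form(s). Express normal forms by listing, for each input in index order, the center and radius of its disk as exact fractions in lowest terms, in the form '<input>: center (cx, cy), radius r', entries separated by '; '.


not equal: they reduce to b1: center (-1/5, 1/2), radius 1/60; b2: center (-1/4, 9/20), radius 1/60; b3: center (1/2, 1/2), radius 1/12; b4: center (-3/10, 11/20), radius 1/50; b5: center (1/4, 0), radius 1/10 and b1: center (-11/40, 1/40), radius 1/100; b2: center (-3/10, -1/20), radius 1/100; b3: center (3/10, 9/40), radius 1/120; b4: center (3/10, 11/40), radius 1/100; b5: center (1/4, -1/2), radius 1/9

Normal form of the first expression: b1: center (-1/5, 1/2), radius 1/60; b2: center (-1/4, 9/20), radius 1/60; b3: center (1/2, 1/2), radius 1/12; b4: center (-3/10, 11/20), radius 1/50; b5: center (1/4, 0), radius 1/10
Normal form of the second expression: b1: center (-11/40, 1/40), radius 1/100; b2: center (-3/10, -1/20), radius 1/100; b3: center (3/10, 9/40), radius 1/120; b4: center (3/10, 11/40), radius 1/100; b5: center (1/4, -1/2), radius 1/9
The forms do not match — not equal.


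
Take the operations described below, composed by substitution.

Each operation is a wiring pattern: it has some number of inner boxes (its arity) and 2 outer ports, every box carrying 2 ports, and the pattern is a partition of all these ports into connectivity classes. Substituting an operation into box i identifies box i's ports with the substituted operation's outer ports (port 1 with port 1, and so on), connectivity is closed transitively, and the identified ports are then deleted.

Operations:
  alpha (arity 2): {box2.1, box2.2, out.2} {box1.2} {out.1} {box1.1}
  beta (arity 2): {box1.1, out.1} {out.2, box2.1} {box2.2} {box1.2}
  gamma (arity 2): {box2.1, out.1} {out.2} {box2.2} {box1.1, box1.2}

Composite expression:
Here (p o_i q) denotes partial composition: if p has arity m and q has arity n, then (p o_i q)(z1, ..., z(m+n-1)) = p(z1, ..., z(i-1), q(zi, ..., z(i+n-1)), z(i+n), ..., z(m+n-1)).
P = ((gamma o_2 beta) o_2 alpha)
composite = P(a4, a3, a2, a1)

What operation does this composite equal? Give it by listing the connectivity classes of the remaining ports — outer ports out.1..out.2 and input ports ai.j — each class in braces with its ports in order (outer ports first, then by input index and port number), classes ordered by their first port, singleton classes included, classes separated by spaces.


Reachability decides: close wires over gamma-identified ports.
composing alpha on (a3, a2), with out.j its own outer ports: {out.1} {out.2, a2.1, a2.2} {a3.1} {a3.2}
composing beta on (a3, a2, a1), with out.j its own outer ports: {out.1} {out.2, a1.1} {a1.2} {a2.1, a2.2} {a3.1} {a3.2}
composing gamma on (a4, a3, a2, a1), with out.j its own outer ports: {out.1} {out.2} {a1.1} {a1.2} {a2.1, a2.2} {a3.1} {a3.2} {a4.1, a4.2}

{out.1} {out.2} {a1.1} {a1.2} {a2.1, a2.2} {a3.1} {a3.2} {a4.1, a4.2}


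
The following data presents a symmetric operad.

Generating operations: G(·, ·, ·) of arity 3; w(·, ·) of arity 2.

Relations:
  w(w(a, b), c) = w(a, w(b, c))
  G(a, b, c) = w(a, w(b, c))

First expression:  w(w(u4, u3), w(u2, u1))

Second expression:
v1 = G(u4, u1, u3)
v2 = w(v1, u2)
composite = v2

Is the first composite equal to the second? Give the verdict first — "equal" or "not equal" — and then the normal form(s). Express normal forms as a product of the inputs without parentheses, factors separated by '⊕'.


not equal — first u4 ⊕ u3 ⊕ u2 ⊕ u1, second u4 ⊕ u1 ⊕ u3 ⊕ u2

In normal form, the first expression is u4 ⊕ u3 ⊕ u2 ⊕ u1
In normal form, the second expression is u4 ⊕ u1 ⊕ u3 ⊕ u2
The forms do not match — not equal.


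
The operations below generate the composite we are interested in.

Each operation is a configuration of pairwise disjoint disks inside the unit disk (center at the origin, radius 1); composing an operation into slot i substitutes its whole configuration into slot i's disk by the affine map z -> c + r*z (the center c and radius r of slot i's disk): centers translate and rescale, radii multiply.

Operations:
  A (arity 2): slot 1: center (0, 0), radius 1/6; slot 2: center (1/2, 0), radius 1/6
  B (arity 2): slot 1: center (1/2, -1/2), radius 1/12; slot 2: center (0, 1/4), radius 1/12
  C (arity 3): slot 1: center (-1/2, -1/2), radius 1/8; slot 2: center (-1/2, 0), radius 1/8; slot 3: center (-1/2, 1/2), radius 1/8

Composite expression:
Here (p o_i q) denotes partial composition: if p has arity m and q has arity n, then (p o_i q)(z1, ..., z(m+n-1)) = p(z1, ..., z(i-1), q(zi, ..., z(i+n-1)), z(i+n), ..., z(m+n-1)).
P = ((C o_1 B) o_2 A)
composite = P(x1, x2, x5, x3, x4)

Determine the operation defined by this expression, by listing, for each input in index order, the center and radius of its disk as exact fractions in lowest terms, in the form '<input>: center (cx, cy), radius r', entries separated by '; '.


x1: center (-7/16, -9/16), radius 1/96; x2: center (-1/2, -15/32), radius 1/576; x3: center (-1/2, 0), radius 1/8; x4: center (-1/2, 1/2), radius 1/8; x5: center (-95/192, -15/32), radius 1/576

Affine substitution under C: radii multiply and x-centers shift.
x1 passes through 2 substitutions, ending at center (-7/16, -9/16), radius 1/96
x2 passes through 3 substitutions, ending at center (-1/2, -15/32), radius 1/576
x5 passes through 3 substitutions, ending at center (-95/192, -15/32), radius 1/576
x3 passes through 1 substitution, ending at center (-1/2, 0), radius 1/8
x4 passes through 1 substitution, ending at center (-1/2, 1/2), radius 1/8


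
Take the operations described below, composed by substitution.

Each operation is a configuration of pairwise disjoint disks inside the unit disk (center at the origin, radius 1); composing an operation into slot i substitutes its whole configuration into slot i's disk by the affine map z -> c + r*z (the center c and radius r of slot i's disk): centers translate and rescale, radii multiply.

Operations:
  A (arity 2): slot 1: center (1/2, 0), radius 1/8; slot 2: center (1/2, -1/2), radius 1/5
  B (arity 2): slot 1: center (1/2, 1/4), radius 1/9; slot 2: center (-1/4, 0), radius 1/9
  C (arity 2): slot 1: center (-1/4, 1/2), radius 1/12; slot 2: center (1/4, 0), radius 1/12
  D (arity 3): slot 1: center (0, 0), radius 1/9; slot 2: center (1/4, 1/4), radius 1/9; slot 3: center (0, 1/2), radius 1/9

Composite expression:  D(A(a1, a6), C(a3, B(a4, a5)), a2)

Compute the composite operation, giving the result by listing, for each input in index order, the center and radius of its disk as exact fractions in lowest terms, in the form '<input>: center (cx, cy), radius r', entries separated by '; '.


a1: center (1/18, 0), radius 1/72; a2: center (0, 1/2), radius 1/9; a3: center (2/9, 11/36), radius 1/108; a4: center (61/216, 109/432), radius 1/972; a5: center (119/432, 1/4), radius 1/972; a6: center (1/18, -1/18), radius 1/45

Follow each a-input down from D: c' goes to c + r*c', radius to r*r'.
for a1, the 2-step affine chain lands on center (1/18, 0), radius 1/72
for a6, the 2-step affine chain lands on center (1/18, -1/18), radius 1/45
for a3, the 2-step affine chain lands on center (2/9, 11/36), radius 1/108
for a4, the 3-step affine chain lands on center (61/216, 109/432), radius 1/972
for a5, the 3-step affine chain lands on center (119/432, 1/4), radius 1/972
for a2, the 1-step affine chain lands on center (0, 1/2), radius 1/9


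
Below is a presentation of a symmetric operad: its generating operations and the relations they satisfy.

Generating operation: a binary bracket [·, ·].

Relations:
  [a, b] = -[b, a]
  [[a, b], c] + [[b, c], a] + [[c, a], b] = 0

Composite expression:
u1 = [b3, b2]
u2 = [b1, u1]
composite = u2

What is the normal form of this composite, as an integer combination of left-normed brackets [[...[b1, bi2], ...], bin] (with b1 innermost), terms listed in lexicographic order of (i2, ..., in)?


-[[b1, b2], b3] + [[b1, b3], b2]


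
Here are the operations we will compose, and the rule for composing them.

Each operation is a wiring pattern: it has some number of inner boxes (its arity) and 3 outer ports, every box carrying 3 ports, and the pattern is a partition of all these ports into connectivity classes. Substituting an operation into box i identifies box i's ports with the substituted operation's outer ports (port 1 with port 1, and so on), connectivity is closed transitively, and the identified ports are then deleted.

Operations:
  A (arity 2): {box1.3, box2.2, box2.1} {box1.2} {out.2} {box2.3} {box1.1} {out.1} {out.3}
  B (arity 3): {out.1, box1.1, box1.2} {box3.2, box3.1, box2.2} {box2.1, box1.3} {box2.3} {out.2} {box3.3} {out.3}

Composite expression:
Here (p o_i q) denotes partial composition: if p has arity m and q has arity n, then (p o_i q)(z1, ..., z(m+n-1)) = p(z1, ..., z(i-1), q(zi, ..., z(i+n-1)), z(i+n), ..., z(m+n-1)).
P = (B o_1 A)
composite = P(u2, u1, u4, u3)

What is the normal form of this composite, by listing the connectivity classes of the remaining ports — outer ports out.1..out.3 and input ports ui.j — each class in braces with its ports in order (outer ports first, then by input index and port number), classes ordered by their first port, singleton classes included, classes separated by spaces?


{out.1} {out.2} {out.3} {u1.1, u1.2, u2.3} {u1.3} {u2.1} {u2.2} {u3.1, u3.2, u4.2} {u3.3} {u4.1} {u4.3}

Substituting into B glues patterns; closure does the rest.
stage A: inputs (u2, u1), connectivity {out.1} {out.2} {out.3} {u1.1, u1.2, u2.3} {u1.3} {u2.1} {u2.2}, out.j its boundary
stage B: inputs (u2, u1, u4, u3), connectivity {out.1} {out.2} {out.3} {u1.1, u1.2, u2.3} {u1.3} {u2.1} {u2.2} {u3.1, u3.2, u4.2} {u3.3} {u4.1} {u4.3}, out.j its boundary


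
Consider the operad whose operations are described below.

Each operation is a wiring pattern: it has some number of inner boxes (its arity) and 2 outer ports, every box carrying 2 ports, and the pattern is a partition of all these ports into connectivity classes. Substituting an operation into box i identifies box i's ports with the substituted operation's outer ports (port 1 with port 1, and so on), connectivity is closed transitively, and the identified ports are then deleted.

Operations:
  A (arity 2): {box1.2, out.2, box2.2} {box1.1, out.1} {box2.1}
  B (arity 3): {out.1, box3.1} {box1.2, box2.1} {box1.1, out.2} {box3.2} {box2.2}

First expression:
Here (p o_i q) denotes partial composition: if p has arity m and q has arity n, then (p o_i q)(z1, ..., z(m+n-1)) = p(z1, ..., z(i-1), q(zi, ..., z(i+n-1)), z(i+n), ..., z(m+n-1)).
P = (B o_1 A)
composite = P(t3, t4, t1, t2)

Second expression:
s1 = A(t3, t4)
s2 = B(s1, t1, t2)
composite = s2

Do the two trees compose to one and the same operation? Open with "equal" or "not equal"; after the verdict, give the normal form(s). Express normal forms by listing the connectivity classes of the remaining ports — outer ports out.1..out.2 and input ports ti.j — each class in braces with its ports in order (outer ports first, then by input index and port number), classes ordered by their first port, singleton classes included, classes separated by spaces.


equal; both compose to {out.1, t2.1} {out.2, t3.1} {t1.1, t3.2, t4.2} {t1.2} {t2.2} {t4.1}

Normal form of the first expression: {out.1, t2.1} {out.2, t3.1} {t1.1, t3.2, t4.2} {t1.2} {t2.2} {t4.1}
Normal form of the second expression: {out.1, t2.1} {out.2, t3.1} {t1.1, t3.2, t4.2} {t1.2} {t2.2} {t4.1}
The forms coincide; equal.


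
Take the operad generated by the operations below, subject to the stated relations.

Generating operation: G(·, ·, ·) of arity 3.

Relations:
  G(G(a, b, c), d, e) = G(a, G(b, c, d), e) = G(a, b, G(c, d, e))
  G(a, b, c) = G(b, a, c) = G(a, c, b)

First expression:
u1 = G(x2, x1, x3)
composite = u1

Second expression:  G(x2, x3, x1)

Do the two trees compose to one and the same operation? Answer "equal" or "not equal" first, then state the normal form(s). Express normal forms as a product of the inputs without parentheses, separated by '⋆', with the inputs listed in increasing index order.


equal; both compose to x1 ⋆ x2 ⋆ x3


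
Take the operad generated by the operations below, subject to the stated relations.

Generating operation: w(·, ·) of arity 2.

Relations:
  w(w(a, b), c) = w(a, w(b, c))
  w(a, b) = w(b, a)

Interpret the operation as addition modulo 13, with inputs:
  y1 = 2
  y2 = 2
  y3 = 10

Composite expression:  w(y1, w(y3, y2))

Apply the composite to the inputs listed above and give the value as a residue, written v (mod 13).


1 (mod 13)

w(y3, y2) = 12
w(y1, w(y3, y2)) = 1


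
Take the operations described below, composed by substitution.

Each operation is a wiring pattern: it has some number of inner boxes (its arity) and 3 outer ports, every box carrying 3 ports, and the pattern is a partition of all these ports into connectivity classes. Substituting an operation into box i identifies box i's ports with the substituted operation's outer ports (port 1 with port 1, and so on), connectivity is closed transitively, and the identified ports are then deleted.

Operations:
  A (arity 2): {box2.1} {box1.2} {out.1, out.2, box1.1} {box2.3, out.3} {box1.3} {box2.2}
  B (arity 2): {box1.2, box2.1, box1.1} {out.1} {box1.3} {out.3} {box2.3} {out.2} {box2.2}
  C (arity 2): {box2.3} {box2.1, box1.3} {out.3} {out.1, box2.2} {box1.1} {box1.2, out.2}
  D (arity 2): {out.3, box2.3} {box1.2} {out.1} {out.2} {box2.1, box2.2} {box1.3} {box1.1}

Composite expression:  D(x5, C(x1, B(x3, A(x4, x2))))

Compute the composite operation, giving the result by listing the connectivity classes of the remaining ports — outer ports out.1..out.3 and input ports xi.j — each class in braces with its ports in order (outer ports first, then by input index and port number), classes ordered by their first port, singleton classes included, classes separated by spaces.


{out.1} {out.2} {out.3} {x1.1} {x1.2} {x1.3} {x2.1} {x2.2} {x2.3} {x3.1, x3.2, x4.1} {x3.3} {x4.2} {x4.3} {x5.1} {x5.2} {x5.3}

Treat the ports identified at D as solder joints: merge, then drop.
through A, on inputs (x4, x2): {out.1, out.2, x4.1} {out.3, x2.3} {x2.1} {x2.2} {x4.2} {x4.3} (out.j = stage outer ports)
through B, on inputs (x3, x4, x2): {out.1} {out.2} {out.3} {x2.1} {x2.2} {x2.3} {x3.1, x3.2, x4.1} {x3.3} {x4.2} {x4.3} (out.j = stage outer ports)
through C, on inputs (x1, x3, x4, x2): {out.1} {out.2, x1.2} {out.3} {x1.1} {x1.3} {x2.1} {x2.2} {x2.3} {x3.1, x3.2, x4.1} {x3.3} {x4.2} {x4.3} (out.j = stage outer ports)
through D, on inputs (x5, x1, x3, x4, x2): {out.1} {out.2} {out.3} {x1.1} {x1.2} {x1.3} {x2.1} {x2.2} {x2.3} {x3.1, x3.2, x4.1} {x3.3} {x4.2} {x4.3} {x5.1} {x5.2} {x5.3} (out.j = stage outer ports)


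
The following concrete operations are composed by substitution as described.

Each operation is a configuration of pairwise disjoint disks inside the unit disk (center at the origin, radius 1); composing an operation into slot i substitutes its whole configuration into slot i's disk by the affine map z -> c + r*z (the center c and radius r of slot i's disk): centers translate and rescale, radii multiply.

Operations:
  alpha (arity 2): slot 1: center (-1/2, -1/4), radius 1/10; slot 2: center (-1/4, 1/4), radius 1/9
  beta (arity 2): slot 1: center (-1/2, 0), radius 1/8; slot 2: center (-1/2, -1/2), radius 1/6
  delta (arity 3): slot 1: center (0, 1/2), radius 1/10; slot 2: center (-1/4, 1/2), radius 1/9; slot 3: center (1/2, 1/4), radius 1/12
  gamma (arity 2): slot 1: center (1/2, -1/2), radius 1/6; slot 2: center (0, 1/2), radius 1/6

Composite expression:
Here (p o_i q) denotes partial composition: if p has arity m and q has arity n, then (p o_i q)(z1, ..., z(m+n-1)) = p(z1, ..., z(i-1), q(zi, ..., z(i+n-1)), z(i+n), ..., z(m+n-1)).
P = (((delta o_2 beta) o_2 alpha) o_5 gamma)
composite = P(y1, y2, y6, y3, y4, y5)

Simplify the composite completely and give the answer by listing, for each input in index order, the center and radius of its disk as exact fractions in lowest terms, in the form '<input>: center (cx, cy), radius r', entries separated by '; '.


y1: center (0, 1/2), radius 1/10; y2: center (-5/16, 143/288), radius 1/720; y3: center (-11/36, 4/9), radius 1/54; y4: center (13/24, 5/24), radius 1/72; y5: center (1/2, 7/24), radius 1/72; y6: center (-89/288, 145/288), radius 1/648

Nesting under delta composes maps z -> c + r*z down each y-path.
input y1: composing its 1 substitution step yields center (0, 1/2), radius 1/10
input y2: composing its 3 substitution steps yields center (-5/16, 143/288), radius 1/720
input y6: composing its 3 substitution steps yields center (-89/288, 145/288), radius 1/648
input y3: composing its 2 substitution steps yields center (-11/36, 4/9), radius 1/54
input y4: composing its 2 substitution steps yields center (13/24, 5/24), radius 1/72
input y5: composing its 2 substitution steps yields center (1/2, 7/24), radius 1/72


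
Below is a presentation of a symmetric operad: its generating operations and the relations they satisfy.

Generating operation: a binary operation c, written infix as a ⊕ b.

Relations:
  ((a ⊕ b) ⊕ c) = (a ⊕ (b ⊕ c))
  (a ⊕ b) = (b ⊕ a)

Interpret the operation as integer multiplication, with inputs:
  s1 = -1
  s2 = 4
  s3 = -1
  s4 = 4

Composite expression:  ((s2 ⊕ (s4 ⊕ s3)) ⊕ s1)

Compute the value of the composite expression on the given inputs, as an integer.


16

(s4 ⊕ s3) = -4
(s2 ⊕ (s4 ⊕ s3)) = -16
((s2 ⊕ (s4 ⊕ s3)) ⊕ s1) = 16


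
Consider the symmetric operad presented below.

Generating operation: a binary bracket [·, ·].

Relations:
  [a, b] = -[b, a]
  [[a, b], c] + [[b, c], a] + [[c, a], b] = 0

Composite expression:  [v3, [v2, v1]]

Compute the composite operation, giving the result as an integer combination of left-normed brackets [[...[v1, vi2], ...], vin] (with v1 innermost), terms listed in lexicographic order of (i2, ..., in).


A multilinear Lie element is pinned by v1-initial words (v1 innermost).
Composite bracket: [v3, [v2, v1]]
Expanding via [a, b] = ab - ba: 4 signed words (2^2 = 4).
Collect the words opening with v1:
  v1v2v3 (sign +1) contributes +[[v1, v2], v3]

[[v1, v2], v3]


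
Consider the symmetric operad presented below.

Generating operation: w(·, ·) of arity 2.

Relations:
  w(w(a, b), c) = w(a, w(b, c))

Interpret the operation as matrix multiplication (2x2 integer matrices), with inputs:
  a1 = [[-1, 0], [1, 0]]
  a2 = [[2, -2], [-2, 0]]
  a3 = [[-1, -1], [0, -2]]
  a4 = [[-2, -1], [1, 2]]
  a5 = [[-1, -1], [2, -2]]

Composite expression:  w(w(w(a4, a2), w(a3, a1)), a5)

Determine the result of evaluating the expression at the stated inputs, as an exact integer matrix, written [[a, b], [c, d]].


w(a4, a2) = [[-2, 4], [-2, -2]]
w(a3, a1) = [[0, 0], [-2, 0]]
w(w(a4, a2), w(a3, a1)) = [[-8, 0], [4, 0]]
w(w(w(a4, a2), w(a3, a1)), a5) = [[8, 8], [-4, -4]]

[[8, 8], [-4, -4]]


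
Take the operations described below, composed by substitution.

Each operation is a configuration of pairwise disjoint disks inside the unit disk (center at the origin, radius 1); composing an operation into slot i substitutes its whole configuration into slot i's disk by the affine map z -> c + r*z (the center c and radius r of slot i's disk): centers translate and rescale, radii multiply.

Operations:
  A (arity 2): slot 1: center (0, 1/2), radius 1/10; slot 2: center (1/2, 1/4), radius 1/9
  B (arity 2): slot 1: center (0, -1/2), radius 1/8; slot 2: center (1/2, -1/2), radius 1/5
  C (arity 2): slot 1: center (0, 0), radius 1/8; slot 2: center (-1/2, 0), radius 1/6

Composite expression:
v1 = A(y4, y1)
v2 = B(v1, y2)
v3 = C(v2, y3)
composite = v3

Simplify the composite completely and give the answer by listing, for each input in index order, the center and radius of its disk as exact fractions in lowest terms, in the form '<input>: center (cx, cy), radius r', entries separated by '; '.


Follow each y-input down from C: c' goes to c + r*c', radius to r*r'.
for y4, the 3-step affine chain lands on center (0, -7/128), radius 1/640
for y1, the 3-step affine chain lands on center (1/128, -15/256), radius 1/576
for y2, the 2-step affine chain lands on center (1/16, -1/16), radius 1/40
for y3, the 1-step affine chain lands on center (-1/2, 0), radius 1/6

y1: center (1/128, -15/256), radius 1/576; y2: center (1/16, -1/16), radius 1/40; y3: center (-1/2, 0), radius 1/6; y4: center (0, -7/128), radius 1/640


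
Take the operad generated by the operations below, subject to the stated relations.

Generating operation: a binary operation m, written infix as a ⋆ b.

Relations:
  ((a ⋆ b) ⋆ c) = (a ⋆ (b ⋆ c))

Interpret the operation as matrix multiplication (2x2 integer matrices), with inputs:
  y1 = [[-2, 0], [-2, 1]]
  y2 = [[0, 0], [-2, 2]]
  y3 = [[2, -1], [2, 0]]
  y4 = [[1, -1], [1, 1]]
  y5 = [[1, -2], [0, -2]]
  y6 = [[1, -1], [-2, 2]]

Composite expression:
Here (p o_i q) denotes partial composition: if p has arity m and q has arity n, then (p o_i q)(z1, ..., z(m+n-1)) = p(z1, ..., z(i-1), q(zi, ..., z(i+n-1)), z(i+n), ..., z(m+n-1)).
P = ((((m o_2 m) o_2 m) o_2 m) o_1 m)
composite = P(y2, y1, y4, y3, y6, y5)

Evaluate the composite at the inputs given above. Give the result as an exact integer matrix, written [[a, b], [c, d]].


[[0, 0], [12, 0]]

(y2 ⋆ y1) = [[0, 0], [0, 2]]
(y4 ⋆ y3) = [[0, -1], [4, -1]]
((y4 ⋆ y3) ⋆ y6) = [[2, -2], [6, -6]]
(((y4 ⋆ y3) ⋆ y6) ⋆ y5) = [[2, 0], [6, 0]]
((y2 ⋆ y1) ⋆ (((y4 ⋆ y3) ⋆ y6) ⋆ y5)) = [[0, 0], [12, 0]]


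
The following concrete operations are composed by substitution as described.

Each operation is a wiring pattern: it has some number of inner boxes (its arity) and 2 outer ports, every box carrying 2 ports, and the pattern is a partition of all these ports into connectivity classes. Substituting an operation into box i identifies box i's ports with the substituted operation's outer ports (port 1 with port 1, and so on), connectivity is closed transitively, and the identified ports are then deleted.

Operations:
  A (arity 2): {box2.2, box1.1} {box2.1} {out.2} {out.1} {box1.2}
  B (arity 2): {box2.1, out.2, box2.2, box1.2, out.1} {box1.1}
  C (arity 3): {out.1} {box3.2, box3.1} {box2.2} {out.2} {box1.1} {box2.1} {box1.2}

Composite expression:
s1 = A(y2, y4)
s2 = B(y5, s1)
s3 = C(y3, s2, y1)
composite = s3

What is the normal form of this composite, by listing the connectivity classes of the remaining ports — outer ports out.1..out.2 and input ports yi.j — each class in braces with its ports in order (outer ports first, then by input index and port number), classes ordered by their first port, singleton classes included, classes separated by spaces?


{out.1} {out.2} {y1.1, y1.2} {y2.1, y4.2} {y2.2} {y3.1} {y3.2} {y4.1} {y5.1} {y5.2}

After gluing at C, chains via deleted ports link the y-ports.
after A, the pattern on (y2, y4) reads {out.1} {out.2} {y2.1, y4.2} {y2.2} {y4.1} (out.j = its outer ports)
after B, the pattern on (y5, y2, y4) reads {out.1, out.2, y5.2} {y2.1, y4.2} {y2.2} {y4.1} {y5.1} (out.j = its outer ports)
after C, the pattern on (y3, y5, y2, y4, y1) reads {out.1} {out.2} {y1.1, y1.2} {y2.1, y4.2} {y2.2} {y3.1} {y3.2} {y4.1} {y5.1} {y5.2} (out.j = its outer ports)


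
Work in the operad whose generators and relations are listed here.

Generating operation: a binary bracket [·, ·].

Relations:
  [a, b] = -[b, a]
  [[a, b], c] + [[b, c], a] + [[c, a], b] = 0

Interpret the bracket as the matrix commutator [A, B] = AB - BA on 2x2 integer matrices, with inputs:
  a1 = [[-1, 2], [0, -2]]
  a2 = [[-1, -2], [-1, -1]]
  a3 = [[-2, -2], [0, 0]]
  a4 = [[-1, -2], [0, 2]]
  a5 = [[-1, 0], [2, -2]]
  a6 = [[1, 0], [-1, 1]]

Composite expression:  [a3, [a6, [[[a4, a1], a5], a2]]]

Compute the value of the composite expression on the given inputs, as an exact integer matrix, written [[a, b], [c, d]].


[[-16, 128], [16, 16]]

[a4, a1] = [[0, -4], [0, 0]]
[[a4, a1], a5] = [[-8, 4], [0, 8]]
[[[a4, a1], a5], a2] = [[-4, 32], [-16, 4]]
[a6, [[[a4, a1], a5], a2]] = [[32, 0], [8, -32]]
[a3, [a6, [[[a4, a1], a5], a2]]] = [[-16, 128], [16, 16]]
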